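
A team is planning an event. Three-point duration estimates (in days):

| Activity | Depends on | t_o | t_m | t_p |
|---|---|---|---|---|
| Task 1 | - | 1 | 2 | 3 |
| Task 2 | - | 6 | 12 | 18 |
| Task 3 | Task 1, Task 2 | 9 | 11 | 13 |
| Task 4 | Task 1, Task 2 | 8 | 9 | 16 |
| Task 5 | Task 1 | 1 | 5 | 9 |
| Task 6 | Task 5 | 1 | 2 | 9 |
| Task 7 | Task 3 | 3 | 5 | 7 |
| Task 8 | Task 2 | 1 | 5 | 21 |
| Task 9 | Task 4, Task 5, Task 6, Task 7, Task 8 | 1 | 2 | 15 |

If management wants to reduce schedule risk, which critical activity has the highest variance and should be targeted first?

te_Task 1 = (1 + 4·2 + 3)/6 = 12/6 = 2; σ²_Task 1 = ((3−1)/6)² = 0.111
te_Task 2 = (6 + 4·12 + 18)/6 = 72/6 = 12; σ²_Task 2 = ((18−6)/6)² = 4.000
te_Task 3 = (9 + 4·11 + 13)/6 = 66/6 = 11; σ²_Task 3 = ((13−9)/6)² = 0.444
te_Task 4 = (8 + 4·9 + 16)/6 = 60/6 = 10; σ²_Task 4 = ((16−8)/6)² = 1.778
te_Task 5 = (1 + 4·5 + 9)/6 = 30/6 = 5; σ²_Task 5 = ((9−1)/6)² = 1.778
te_Task 6 = (1 + 4·2 + 9)/6 = 18/6 = 3; σ²_Task 6 = ((9−1)/6)² = 1.778
te_Task 7 = (3 + 4·5 + 7)/6 = 30/6 = 5; σ²_Task 7 = ((7−3)/6)² = 0.444
te_Task 8 = (1 + 4·5 + 21)/6 = 42/6 = 7; σ²_Task 8 = ((21−1)/6)² = 11.111
te_Task 9 = (1 + 4·2 + 15)/6 = 24/6 = 4; σ²_Task 9 = ((15−1)/6)² = 5.444

Forward pass:
ES_Task 1 = 0; EF_Task 1 = 2
ES_Task 2 = 0; EF_Task 2 = 12
ES_Task 3 = max(EF_Task 1=2, EF_Task 2=12) = 12; EF_Task 3 = 12+11 = 23
ES_Task 4 = max(EF_Task 1=2, EF_Task 2=12) = 12; EF_Task 4 = 12+10 = 22
ES_Task 5 = 2; EF_Task 5 = 2+5 = 7
ES_Task 6 = 7; EF_Task 6 = 7+3 = 10
ES_Task 7 = 23; EF_Task 7 = 23+5 = 28
ES_Task 8 = 12; EF_Task 8 = 12+7 = 19
ES_Task 9 = max(EF_Task 4=22, EF_Task 5=7, EF_Task 6=10, EF_Task 7=28, EF_Task 8=19) = 28; EF_Task 9 = 28+4 = 32
Expected project duration μ = 32 days. Critical path: Task 2 → Task 3 → Task 7 → Task 9.

Variances on critical path: σ²_Task 2=4.000, σ²_Task 3=0.444, σ²_Task 7=0.444, σ²_Task 9=5.444.
Largest is σ²_Task 9 = 5.444.

Task 9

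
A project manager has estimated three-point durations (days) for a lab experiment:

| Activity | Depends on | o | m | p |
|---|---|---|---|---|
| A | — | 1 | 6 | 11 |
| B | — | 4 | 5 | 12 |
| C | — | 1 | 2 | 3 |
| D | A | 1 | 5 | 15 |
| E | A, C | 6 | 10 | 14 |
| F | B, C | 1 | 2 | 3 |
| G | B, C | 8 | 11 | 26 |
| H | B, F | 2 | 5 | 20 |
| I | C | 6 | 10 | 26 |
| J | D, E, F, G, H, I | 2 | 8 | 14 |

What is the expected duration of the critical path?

te_A = (1 + 4·6 + 11)/6 = 36/6 = 6
te_B = (4 + 4·5 + 12)/6 = 36/6 = 6
te_C = (1 + 4·2 + 3)/6 = 12/6 = 2
te_D = (1 + 4·5 + 15)/6 = 36/6 = 6
te_E = (6 + 4·10 + 14)/6 = 60/6 = 10
te_F = (1 + 4·2 + 3)/6 = 12/6 = 2
te_G = (8 + 4·11 + 26)/6 = 78/6 = 13
te_H = (2 + 4·5 + 20)/6 = 42/6 = 7
te_I = (6 + 4·10 + 26)/6 = 72/6 = 12
te_J = (2 + 4·8 + 14)/6 = 48/6 = 8

Forward pass:
ES_A = 0; EF_A = 6
ES_B = 0; EF_B = 6
ES_C = 0; EF_C = 2
ES_D = 6; EF_D = 6+6 = 12
ES_E = max(EF_A=6, EF_C=2) = 6; EF_E = 6+10 = 16
ES_F = max(EF_B=6, EF_C=2) = 6; EF_F = 6+2 = 8
ES_G = max(EF_B=6, EF_C=2) = 6; EF_G = 6+13 = 19
ES_H = max(EF_B=6, EF_F=8) = 8; EF_H = 8+7 = 15
ES_I = 2; EF_I = 2+12 = 14
ES_J = max(EF_D=12, EF_E=16, EF_F=8, EF_G=19, EF_H=15, EF_I=14) = 19; EF_J = 19+8 = 27
Expected project duration μ = 27 days. Critical path: B → G → J.

27 days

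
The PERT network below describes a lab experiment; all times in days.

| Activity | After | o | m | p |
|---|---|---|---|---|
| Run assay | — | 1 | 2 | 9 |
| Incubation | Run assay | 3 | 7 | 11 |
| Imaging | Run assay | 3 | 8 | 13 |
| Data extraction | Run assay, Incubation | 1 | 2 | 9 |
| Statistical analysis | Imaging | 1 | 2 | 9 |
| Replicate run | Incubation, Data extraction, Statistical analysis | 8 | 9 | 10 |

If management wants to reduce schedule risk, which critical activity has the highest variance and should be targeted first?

Imaging

te_Run assay = (1 + 4·2 + 9)/6 = 18/6 = 3; σ²_Run assay = ((9−1)/6)² = 1.778
te_Incubation = (3 + 4·7 + 11)/6 = 42/6 = 7; σ²_Incubation = ((11−3)/6)² = 1.778
te_Imaging = (3 + 4·8 + 13)/6 = 48/6 = 8; σ²_Imaging = ((13−3)/6)² = 2.778
te_Data extraction = (1 + 4·2 + 9)/6 = 18/6 = 3; σ²_Data extraction = ((9−1)/6)² = 1.778
te_Statistical analysis = (1 + 4·2 + 9)/6 = 18/6 = 3; σ²_Statistical analysis = ((9−1)/6)² = 1.778
te_Replicate run = (8 + 4·9 + 10)/6 = 54/6 = 9; σ²_Replicate run = ((10−8)/6)² = 0.111

Forward pass:
ES_Run assay = 0; EF_Run assay = 3
ES_Incubation = 3; EF_Incubation = 3+7 = 10
ES_Imaging = 3; EF_Imaging = 3+8 = 11
ES_Data extraction = max(EF_Run assay=3, EF_Incubation=10) = 10; EF_Data extraction = 10+3 = 13
ES_Statistical analysis = 11; EF_Statistical analysis = 11+3 = 14
ES_Replicate run = max(EF_Incubation=10, EF_Data extraction=13, EF_Statistical analysis=14) = 14; EF_Replicate run = 14+9 = 23
Expected project duration μ = 23 days. Critical path: Run assay → Imaging → Statistical analysis → Replicate run.

Variances on critical path: σ²_Run assay=1.778, σ²_Imaging=2.778, σ²_Statistical analysis=1.778, σ²_Replicate run=0.111.
Largest is σ²_Imaging = 2.778.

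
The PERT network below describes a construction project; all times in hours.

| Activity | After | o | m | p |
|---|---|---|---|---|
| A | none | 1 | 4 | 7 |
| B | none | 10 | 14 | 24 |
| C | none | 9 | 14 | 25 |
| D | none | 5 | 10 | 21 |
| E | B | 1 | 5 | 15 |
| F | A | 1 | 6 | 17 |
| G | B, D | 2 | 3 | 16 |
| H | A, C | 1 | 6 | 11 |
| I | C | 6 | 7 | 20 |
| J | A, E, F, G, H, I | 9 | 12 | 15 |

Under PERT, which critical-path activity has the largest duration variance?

C

te_A = (1 + 4·4 + 7)/6 = 24/6 = 4; σ²_A = ((7−1)/6)² = 1.000
te_B = (10 + 4·14 + 24)/6 = 90/6 = 15; σ²_B = ((24−10)/6)² = 5.444
te_C = (9 + 4·14 + 25)/6 = 90/6 = 15; σ²_C = ((25−9)/6)² = 7.111
te_D = (5 + 4·10 + 21)/6 = 66/6 = 11; σ²_D = ((21−5)/6)² = 7.111
te_E = (1 + 4·5 + 15)/6 = 36/6 = 6; σ²_E = ((15−1)/6)² = 5.444
te_F = (1 + 4·6 + 17)/6 = 42/6 = 7; σ²_F = ((17−1)/6)² = 7.111
te_G = (2 + 4·3 + 16)/6 = 30/6 = 5; σ²_G = ((16−2)/6)² = 5.444
te_H = (1 + 4·6 + 11)/6 = 36/6 = 6; σ²_H = ((11−1)/6)² = 2.778
te_I = (6 + 4·7 + 20)/6 = 54/6 = 9; σ²_I = ((20−6)/6)² = 5.444
te_J = (9 + 4·12 + 15)/6 = 72/6 = 12; σ²_J = ((15−9)/6)² = 1.000

Forward pass:
ES_A = 0; EF_A = 4
ES_B = 0; EF_B = 15
ES_C = 0; EF_C = 15
ES_D = 0; EF_D = 11
ES_E = 15; EF_E = 15+6 = 21
ES_F = 4; EF_F = 4+7 = 11
ES_G = max(EF_B=15, EF_D=11) = 15; EF_G = 15+5 = 20
ES_H = max(EF_A=4, EF_C=15) = 15; EF_H = 15+6 = 21
ES_I = 15; EF_I = 15+9 = 24
ES_J = max(EF_A=4, EF_E=21, EF_F=11, EF_G=20, EF_H=21, EF_I=24) = 24; EF_J = 24+12 = 36
Expected project duration μ = 36 hours. Critical path: C → I → J.

Variances on critical path: σ²_C=7.111, σ²_I=5.444, σ²_J=1.000.
Largest is σ²_C = 7.111.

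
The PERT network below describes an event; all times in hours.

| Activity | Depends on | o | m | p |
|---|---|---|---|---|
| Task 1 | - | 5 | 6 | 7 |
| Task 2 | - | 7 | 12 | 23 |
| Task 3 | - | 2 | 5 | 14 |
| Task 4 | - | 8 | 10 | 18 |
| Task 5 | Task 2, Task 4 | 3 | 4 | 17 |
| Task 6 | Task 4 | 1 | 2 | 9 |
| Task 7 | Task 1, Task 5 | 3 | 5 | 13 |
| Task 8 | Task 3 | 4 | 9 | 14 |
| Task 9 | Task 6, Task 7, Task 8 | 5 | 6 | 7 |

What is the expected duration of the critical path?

te_Task 1 = (5 + 4·6 + 7)/6 = 36/6 = 6
te_Task 2 = (7 + 4·12 + 23)/6 = 78/6 = 13
te_Task 3 = (2 + 4·5 + 14)/6 = 36/6 = 6
te_Task 4 = (8 + 4·10 + 18)/6 = 66/6 = 11
te_Task 5 = (3 + 4·4 + 17)/6 = 36/6 = 6
te_Task 6 = (1 + 4·2 + 9)/6 = 18/6 = 3
te_Task 7 = (3 + 4·5 + 13)/6 = 36/6 = 6
te_Task 8 = (4 + 4·9 + 14)/6 = 54/6 = 9
te_Task 9 = (5 + 4·6 + 7)/6 = 36/6 = 6

Forward pass:
ES_Task 1 = 0; EF_Task 1 = 6
ES_Task 2 = 0; EF_Task 2 = 13
ES_Task 3 = 0; EF_Task 3 = 6
ES_Task 4 = 0; EF_Task 4 = 11
ES_Task 5 = max(EF_Task 2=13, EF_Task 4=11) = 13; EF_Task 5 = 13+6 = 19
ES_Task 6 = 11; EF_Task 6 = 11+3 = 14
ES_Task 7 = max(EF_Task 1=6, EF_Task 5=19) = 19; EF_Task 7 = 19+6 = 25
ES_Task 8 = 6; EF_Task 8 = 6+9 = 15
ES_Task 9 = max(EF_Task 6=14, EF_Task 7=25, EF_Task 8=15) = 25; EF_Task 9 = 25+6 = 31
Expected project duration μ = 31 hours. Critical path: Task 2 → Task 5 → Task 7 → Task 9.

31 hours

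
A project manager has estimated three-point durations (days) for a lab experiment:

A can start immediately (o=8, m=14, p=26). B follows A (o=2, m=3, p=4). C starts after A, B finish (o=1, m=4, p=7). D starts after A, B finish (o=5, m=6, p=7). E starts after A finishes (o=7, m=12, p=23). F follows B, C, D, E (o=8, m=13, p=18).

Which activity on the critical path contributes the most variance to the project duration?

te_A = (8 + 4·14 + 26)/6 = 90/6 = 15; σ²_A = ((26−8)/6)² = 9.000
te_B = (2 + 4·3 + 4)/6 = 18/6 = 3; σ²_B = ((4−2)/6)² = 0.111
te_C = (1 + 4·4 + 7)/6 = 24/6 = 4; σ²_C = ((7−1)/6)² = 1.000
te_D = (5 + 4·6 + 7)/6 = 36/6 = 6; σ²_D = ((7−5)/6)² = 0.111
te_E = (7 + 4·12 + 23)/6 = 78/6 = 13; σ²_E = ((23−7)/6)² = 7.111
te_F = (8 + 4·13 + 18)/6 = 78/6 = 13; σ²_F = ((18−8)/6)² = 2.778

Forward pass:
ES_A = 0; EF_A = 15
ES_B = 15; EF_B = 15+3 = 18
ES_C = max(EF_A=15, EF_B=18) = 18; EF_C = 18+4 = 22
ES_D = max(EF_A=15, EF_B=18) = 18; EF_D = 18+6 = 24
ES_E = 15; EF_E = 15+13 = 28
ES_F = max(EF_B=18, EF_C=22, EF_D=24, EF_E=28) = 28; EF_F = 28+13 = 41
Expected project duration μ = 41 days. Critical path: A → E → F.

Variances on critical path: σ²_A=9.000, σ²_E=7.111, σ²_F=2.778.
Largest is σ²_A = 9.000.

A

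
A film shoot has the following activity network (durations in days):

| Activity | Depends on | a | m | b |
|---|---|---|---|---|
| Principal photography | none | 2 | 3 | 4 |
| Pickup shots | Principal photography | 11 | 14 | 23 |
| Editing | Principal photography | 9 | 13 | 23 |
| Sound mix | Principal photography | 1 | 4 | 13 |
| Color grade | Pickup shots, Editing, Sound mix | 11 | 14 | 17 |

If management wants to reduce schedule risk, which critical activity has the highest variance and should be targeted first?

Pickup shots

te_Principal photography = (2 + 4·3 + 4)/6 = 18/6 = 3; σ²_Principal photography = ((4−2)/6)² = 0.111
te_Pickup shots = (11 + 4·14 + 23)/6 = 90/6 = 15; σ²_Pickup shots = ((23−11)/6)² = 4.000
te_Editing = (9 + 4·13 + 23)/6 = 84/6 = 14; σ²_Editing = ((23−9)/6)² = 5.444
te_Sound mix = (1 + 4·4 + 13)/6 = 30/6 = 5; σ²_Sound mix = ((13−1)/6)² = 4.000
te_Color grade = (11 + 4·14 + 17)/6 = 84/6 = 14; σ²_Color grade = ((17−11)/6)² = 1.000

Forward pass:
ES_Principal photography = 0; EF_Principal photography = 3
ES_Pickup shots = 3; EF_Pickup shots = 3+15 = 18
ES_Editing = 3; EF_Editing = 3+14 = 17
ES_Sound mix = 3; EF_Sound mix = 3+5 = 8
ES_Color grade = max(EF_Pickup shots=18, EF_Editing=17, EF_Sound mix=8) = 18; EF_Color grade = 18+14 = 32
Expected project duration μ = 32 days. Critical path: Principal photography → Pickup shots → Color grade.

Variances on critical path: σ²_Principal photography=0.111, σ²_Pickup shots=4.000, σ²_Color grade=1.000.
Largest is σ²_Pickup shots = 4.000.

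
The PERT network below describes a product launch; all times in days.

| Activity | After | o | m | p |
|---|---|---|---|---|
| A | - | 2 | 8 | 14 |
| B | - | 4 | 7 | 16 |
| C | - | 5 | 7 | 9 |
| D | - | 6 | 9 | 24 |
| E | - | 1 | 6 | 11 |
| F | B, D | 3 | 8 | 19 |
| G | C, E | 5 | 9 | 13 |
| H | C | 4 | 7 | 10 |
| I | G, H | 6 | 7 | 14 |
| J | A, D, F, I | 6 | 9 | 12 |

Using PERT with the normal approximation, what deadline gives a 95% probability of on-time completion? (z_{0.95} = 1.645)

36.7 days

te_A = (2 + 4·8 + 14)/6 = 48/6 = 8; σ²_A = ((14−2)/6)² = 4.000
te_B = (4 + 4·7 + 16)/6 = 48/6 = 8; σ²_B = ((16−4)/6)² = 4.000
te_C = (5 + 4·7 + 9)/6 = 42/6 = 7; σ²_C = ((9−5)/6)² = 0.444
te_D = (6 + 4·9 + 24)/6 = 66/6 = 11; σ²_D = ((24−6)/6)² = 9.000
te_E = (1 + 4·6 + 11)/6 = 36/6 = 6; σ²_E = ((11−1)/6)² = 2.778
te_F = (3 + 4·8 + 19)/6 = 54/6 = 9; σ²_F = ((19−3)/6)² = 7.111
te_G = (5 + 4·9 + 13)/6 = 54/6 = 9; σ²_G = ((13−5)/6)² = 1.778
te_H = (4 + 4·7 + 10)/6 = 42/6 = 7; σ²_H = ((10−4)/6)² = 1.000
te_I = (6 + 4·7 + 14)/6 = 48/6 = 8; σ²_I = ((14−6)/6)² = 1.778
te_J = (6 + 4·9 + 12)/6 = 54/6 = 9; σ²_J = ((12−6)/6)² = 1.000

Forward pass:
ES_A = 0; EF_A = 8
ES_B = 0; EF_B = 8
ES_C = 0; EF_C = 7
ES_D = 0; EF_D = 11
ES_E = 0; EF_E = 6
ES_F = max(EF_B=8, EF_D=11) = 11; EF_F = 11+9 = 20
ES_G = max(EF_C=7, EF_E=6) = 7; EF_G = 7+9 = 16
ES_H = 7; EF_H = 7+7 = 14
ES_I = max(EF_G=16, EF_H=14) = 16; EF_I = 16+8 = 24
ES_J = max(EF_A=8, EF_D=11, EF_F=20, EF_I=24) = 24; EF_J = 24+9 = 33
Expected project duration μ = 33 days. Critical path: C → G → I → J.

Variance along critical path = 0.444 + 1.778 + 1.778 + 1.000 = 5.000; σ = 2.236 days.
D = μ + z·σ = 33 + 1.645·2.236 = 36.7 days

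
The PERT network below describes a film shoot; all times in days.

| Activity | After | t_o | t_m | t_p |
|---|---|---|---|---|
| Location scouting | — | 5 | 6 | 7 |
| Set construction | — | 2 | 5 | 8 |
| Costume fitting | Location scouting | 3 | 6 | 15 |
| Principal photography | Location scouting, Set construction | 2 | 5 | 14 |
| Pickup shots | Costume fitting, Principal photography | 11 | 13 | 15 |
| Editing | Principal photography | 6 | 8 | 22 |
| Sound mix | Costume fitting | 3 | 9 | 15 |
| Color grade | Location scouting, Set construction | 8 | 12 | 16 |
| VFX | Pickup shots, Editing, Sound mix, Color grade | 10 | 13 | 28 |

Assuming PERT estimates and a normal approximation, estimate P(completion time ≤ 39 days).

te_Location scouting = (5 + 4·6 + 7)/6 = 36/6 = 6; σ²_Location scouting = ((7−5)/6)² = 0.111
te_Set construction = (2 + 4·5 + 8)/6 = 30/6 = 5; σ²_Set construction = ((8−2)/6)² = 1.000
te_Costume fitting = (3 + 4·6 + 15)/6 = 42/6 = 7; σ²_Costume fitting = ((15−3)/6)² = 4.000
te_Principal photography = (2 + 4·5 + 14)/6 = 36/6 = 6; σ²_Principal photography = ((14−2)/6)² = 4.000
te_Pickup shots = (11 + 4·13 + 15)/6 = 78/6 = 13; σ²_Pickup shots = ((15−11)/6)² = 0.444
te_Editing = (6 + 4·8 + 22)/6 = 60/6 = 10; σ²_Editing = ((22−6)/6)² = 7.111
te_Sound mix = (3 + 4·9 + 15)/6 = 54/6 = 9; σ²_Sound mix = ((15−3)/6)² = 4.000
te_Color grade = (8 + 4·12 + 16)/6 = 72/6 = 12; σ²_Color grade = ((16−8)/6)² = 1.778
te_VFX = (10 + 4·13 + 28)/6 = 90/6 = 15; σ²_VFX = ((28−10)/6)² = 9.000

Forward pass:
ES_Location scouting = 0; EF_Location scouting = 6
ES_Set construction = 0; EF_Set construction = 5
ES_Costume fitting = 6; EF_Costume fitting = 6+7 = 13
ES_Principal photography = max(EF_Location scouting=6, EF_Set construction=5) = 6; EF_Principal photography = 6+6 = 12
ES_Pickup shots = max(EF_Costume fitting=13, EF_Principal photography=12) = 13; EF_Pickup shots = 13+13 = 26
ES_Editing = 12; EF_Editing = 12+10 = 22
ES_Sound mix = 13; EF_Sound mix = 13+9 = 22
ES_Color grade = max(EF_Location scouting=6, EF_Set construction=5) = 6; EF_Color grade = 6+12 = 18
ES_VFX = max(EF_Pickup shots=26, EF_Editing=22, EF_Sound mix=22, EF_Color grade=18) = 26; EF_VFX = 26+15 = 41
Expected project duration μ = 41 days. Critical path: Location scouting → Costume fitting → Pickup shots → VFX.

Variance along critical path = 0.111 + 4.000 + 0.444 + 9.000 = 13.556; σ = √13.556 = 3.682 days.
Z = (39 − 41) / 3.682 = -0.543
P(T ≤ 39) = Φ(-0.543) ≈ 0.293

0.293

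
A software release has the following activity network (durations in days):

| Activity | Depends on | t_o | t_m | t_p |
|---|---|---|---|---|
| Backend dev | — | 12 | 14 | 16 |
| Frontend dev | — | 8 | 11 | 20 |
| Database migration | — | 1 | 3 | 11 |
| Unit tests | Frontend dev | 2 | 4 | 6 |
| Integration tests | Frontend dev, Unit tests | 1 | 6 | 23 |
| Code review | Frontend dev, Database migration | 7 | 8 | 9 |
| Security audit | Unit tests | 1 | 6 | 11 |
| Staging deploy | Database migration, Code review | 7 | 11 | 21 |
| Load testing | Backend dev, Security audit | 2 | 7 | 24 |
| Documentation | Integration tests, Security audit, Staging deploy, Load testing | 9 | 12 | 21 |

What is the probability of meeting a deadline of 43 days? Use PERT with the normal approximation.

te_Backend dev = (12 + 4·14 + 16)/6 = 84/6 = 14; σ²_Backend dev = ((16−12)/6)² = 0.444
te_Frontend dev = (8 + 4·11 + 20)/6 = 72/6 = 12; σ²_Frontend dev = ((20−8)/6)² = 4.000
te_Database migration = (1 + 4·3 + 11)/6 = 24/6 = 4; σ²_Database migration = ((11−1)/6)² = 2.778
te_Unit tests = (2 + 4·4 + 6)/6 = 24/6 = 4; σ²_Unit tests = ((6−2)/6)² = 0.444
te_Integration tests = (1 + 4·6 + 23)/6 = 48/6 = 8; σ²_Integration tests = ((23−1)/6)² = 13.444
te_Code review = (7 + 4·8 + 9)/6 = 48/6 = 8; σ²_Code review = ((9−7)/6)² = 0.111
te_Security audit = (1 + 4·6 + 11)/6 = 36/6 = 6; σ²_Security audit = ((11−1)/6)² = 2.778
te_Staging deploy = (7 + 4·11 + 21)/6 = 72/6 = 12; σ²_Staging deploy = ((21−7)/6)² = 5.444
te_Load testing = (2 + 4·7 + 24)/6 = 54/6 = 9; σ²_Load testing = ((24−2)/6)² = 13.444
te_Documentation = (9 + 4·12 + 21)/6 = 78/6 = 13; σ²_Documentation = ((21−9)/6)² = 4.000

Forward pass:
ES_Backend dev = 0; EF_Backend dev = 14
ES_Frontend dev = 0; EF_Frontend dev = 12
ES_Database migration = 0; EF_Database migration = 4
ES_Unit tests = 12; EF_Unit tests = 12+4 = 16
ES_Integration tests = max(EF_Frontend dev=12, EF_Unit tests=16) = 16; EF_Integration tests = 16+8 = 24
ES_Code review = max(EF_Frontend dev=12, EF_Database migration=4) = 12; EF_Code review = 12+8 = 20
ES_Security audit = 16; EF_Security audit = 16+6 = 22
ES_Staging deploy = max(EF_Database migration=4, EF_Code review=20) = 20; EF_Staging deploy = 20+12 = 32
ES_Load testing = max(EF_Backend dev=14, EF_Security audit=22) = 22; EF_Load testing = 22+9 = 31
ES_Documentation = max(EF_Integration tests=24, EF_Security audit=22, EF_Staging deploy=32, EF_Load testing=31) = 32; EF_Documentation = 32+13 = 45
Expected project duration μ = 45 days. Critical path: Frontend dev → Code review → Staging deploy → Documentation.

Variance along critical path = 4.000 + 0.111 + 5.444 + 4.000 = 13.556; σ = √13.556 = 3.682 days.
Z = (43 − 45) / 3.682 = -0.543
P(T ≤ 43) = Φ(-0.543) ≈ 0.293

0.293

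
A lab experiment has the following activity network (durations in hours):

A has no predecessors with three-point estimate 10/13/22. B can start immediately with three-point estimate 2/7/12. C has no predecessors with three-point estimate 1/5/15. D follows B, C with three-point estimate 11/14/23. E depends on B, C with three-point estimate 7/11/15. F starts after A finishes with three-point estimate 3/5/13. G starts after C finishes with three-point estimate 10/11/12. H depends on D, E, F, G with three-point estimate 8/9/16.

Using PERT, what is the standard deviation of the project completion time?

2.92 hours

te_A = (10 + 4·13 + 22)/6 = 84/6 = 14; σ²_A = ((22−10)/6)² = 4.000
te_B = (2 + 4·7 + 12)/6 = 42/6 = 7; σ²_B = ((12−2)/6)² = 2.778
te_C = (1 + 4·5 + 15)/6 = 36/6 = 6; σ²_C = ((15−1)/6)² = 5.444
te_D = (11 + 4·14 + 23)/6 = 90/6 = 15; σ²_D = ((23−11)/6)² = 4.000
te_E = (7 + 4·11 + 15)/6 = 66/6 = 11; σ²_E = ((15−7)/6)² = 1.778
te_F = (3 + 4·5 + 13)/6 = 36/6 = 6; σ²_F = ((13−3)/6)² = 2.778
te_G = (10 + 4·11 + 12)/6 = 66/6 = 11; σ²_G = ((12−10)/6)² = 0.111
te_H = (8 + 4·9 + 16)/6 = 60/6 = 10; σ²_H = ((16−8)/6)² = 1.778

Forward pass:
ES_A = 0; EF_A = 14
ES_B = 0; EF_B = 7
ES_C = 0; EF_C = 6
ES_D = max(EF_B=7, EF_C=6) = 7; EF_D = 7+15 = 22
ES_E = max(EF_B=7, EF_C=6) = 7; EF_E = 7+11 = 18
ES_F = 14; EF_F = 14+6 = 20
ES_G = 6; EF_G = 6+11 = 17
ES_H = max(EF_D=22, EF_E=18, EF_F=20, EF_G=17) = 22; EF_H = 22+10 = 32
Expected project duration μ = 32 hours. Critical path: B → D → H.

Variance along critical path = 2.778 + 4.000 + 1.778 = 8.556
σ = √8.556 = 2.925 hours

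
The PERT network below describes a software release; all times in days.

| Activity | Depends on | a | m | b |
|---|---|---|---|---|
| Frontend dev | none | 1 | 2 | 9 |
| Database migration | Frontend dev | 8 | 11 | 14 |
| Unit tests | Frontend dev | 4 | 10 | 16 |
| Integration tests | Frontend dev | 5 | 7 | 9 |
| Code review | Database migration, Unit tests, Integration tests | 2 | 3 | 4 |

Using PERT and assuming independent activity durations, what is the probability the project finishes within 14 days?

0.039

te_Frontend dev = (1 + 4·2 + 9)/6 = 18/6 = 3; σ²_Frontend dev = ((9−1)/6)² = 1.778
te_Database migration = (8 + 4·11 + 14)/6 = 66/6 = 11; σ²_Database migration = ((14−8)/6)² = 1.000
te_Unit tests = (4 + 4·10 + 16)/6 = 60/6 = 10; σ²_Unit tests = ((16−4)/6)² = 4.000
te_Integration tests = (5 + 4·7 + 9)/6 = 42/6 = 7; σ²_Integration tests = ((9−5)/6)² = 0.444
te_Code review = (2 + 4·3 + 4)/6 = 18/6 = 3; σ²_Code review = ((4−2)/6)² = 0.111

Forward pass:
ES_Frontend dev = 0; EF_Frontend dev = 3
ES_Database migration = 3; EF_Database migration = 3+11 = 14
ES_Unit tests = 3; EF_Unit tests = 3+10 = 13
ES_Integration tests = 3; EF_Integration tests = 3+7 = 10
ES_Code review = max(EF_Database migration=14, EF_Unit tests=13, EF_Integration tests=10) = 14; EF_Code review = 14+3 = 17
Expected project duration μ = 17 days. Critical path: Frontend dev → Database migration → Code review.

Variance along critical path = 1.778 + 1.000 + 0.111 = 2.889; σ = √2.889 = 1.700 days.
Z = (14 − 17) / 1.700 = -1.765
P(T ≤ 14) = Φ(-1.765) ≈ 0.039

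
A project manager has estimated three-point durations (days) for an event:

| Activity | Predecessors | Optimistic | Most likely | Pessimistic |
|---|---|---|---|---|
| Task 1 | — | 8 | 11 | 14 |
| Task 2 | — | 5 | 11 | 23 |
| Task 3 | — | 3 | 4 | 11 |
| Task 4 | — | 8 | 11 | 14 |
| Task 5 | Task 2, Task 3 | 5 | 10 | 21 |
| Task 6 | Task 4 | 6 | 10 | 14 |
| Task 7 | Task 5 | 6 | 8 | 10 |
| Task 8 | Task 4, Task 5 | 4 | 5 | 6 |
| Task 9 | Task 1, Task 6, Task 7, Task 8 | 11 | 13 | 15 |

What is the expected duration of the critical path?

44 days

te_Task 1 = (8 + 4·11 + 14)/6 = 66/6 = 11
te_Task 2 = (5 + 4·11 + 23)/6 = 72/6 = 12
te_Task 3 = (3 + 4·4 + 11)/6 = 30/6 = 5
te_Task 4 = (8 + 4·11 + 14)/6 = 66/6 = 11
te_Task 5 = (5 + 4·10 + 21)/6 = 66/6 = 11
te_Task 6 = (6 + 4·10 + 14)/6 = 60/6 = 10
te_Task 7 = (6 + 4·8 + 10)/6 = 48/6 = 8
te_Task 8 = (4 + 4·5 + 6)/6 = 30/6 = 5
te_Task 9 = (11 + 4·13 + 15)/6 = 78/6 = 13

Forward pass:
ES_Task 1 = 0; EF_Task 1 = 11
ES_Task 2 = 0; EF_Task 2 = 12
ES_Task 3 = 0; EF_Task 3 = 5
ES_Task 4 = 0; EF_Task 4 = 11
ES_Task 5 = max(EF_Task 2=12, EF_Task 3=5) = 12; EF_Task 5 = 12+11 = 23
ES_Task 6 = 11; EF_Task 6 = 11+10 = 21
ES_Task 7 = 23; EF_Task 7 = 23+8 = 31
ES_Task 8 = max(EF_Task 4=11, EF_Task 5=23) = 23; EF_Task 8 = 23+5 = 28
ES_Task 9 = max(EF_Task 1=11, EF_Task 6=21, EF_Task 7=31, EF_Task 8=28) = 31; EF_Task 9 = 31+13 = 44
Expected project duration μ = 44 days. Critical path: Task 2 → Task 5 → Task 7 → Task 9.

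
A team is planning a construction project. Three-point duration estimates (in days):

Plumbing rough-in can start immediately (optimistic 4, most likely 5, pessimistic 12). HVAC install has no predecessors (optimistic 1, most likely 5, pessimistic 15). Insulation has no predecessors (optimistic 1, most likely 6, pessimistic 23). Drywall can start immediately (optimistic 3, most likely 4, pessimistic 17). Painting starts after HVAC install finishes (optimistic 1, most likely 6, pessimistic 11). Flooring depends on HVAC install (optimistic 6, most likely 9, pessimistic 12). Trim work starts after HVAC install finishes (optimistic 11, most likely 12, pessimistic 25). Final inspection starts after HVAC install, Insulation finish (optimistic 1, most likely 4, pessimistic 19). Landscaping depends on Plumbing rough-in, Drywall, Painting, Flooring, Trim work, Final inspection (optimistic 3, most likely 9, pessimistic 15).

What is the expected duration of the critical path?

te_Plumbing rough-in = (4 + 4·5 + 12)/6 = 36/6 = 6
te_HVAC install = (1 + 4·5 + 15)/6 = 36/6 = 6
te_Insulation = (1 + 4·6 + 23)/6 = 48/6 = 8
te_Drywall = (3 + 4·4 + 17)/6 = 36/6 = 6
te_Painting = (1 + 4·6 + 11)/6 = 36/6 = 6
te_Flooring = (6 + 4·9 + 12)/6 = 54/6 = 9
te_Trim work = (11 + 4·12 + 25)/6 = 84/6 = 14
te_Final inspection = (1 + 4·4 + 19)/6 = 36/6 = 6
te_Landscaping = (3 + 4·9 + 15)/6 = 54/6 = 9

Forward pass:
ES_Plumbing rough-in = 0; EF_Plumbing rough-in = 6
ES_HVAC install = 0; EF_HVAC install = 6
ES_Insulation = 0; EF_Insulation = 8
ES_Drywall = 0; EF_Drywall = 6
ES_Painting = 6; EF_Painting = 6+6 = 12
ES_Flooring = 6; EF_Flooring = 6+9 = 15
ES_Trim work = 6; EF_Trim work = 6+14 = 20
ES_Final inspection = max(EF_HVAC install=6, EF_Insulation=8) = 8; EF_Final inspection = 8+6 = 14
ES_Landscaping = max(EF_Plumbing rough-in=6, EF_Drywall=6, EF_Painting=12, EF_Flooring=15, EF_Trim work=20, EF_Final inspection=14) = 20; EF_Landscaping = 20+9 = 29
Expected project duration μ = 29 days. Critical path: HVAC install → Trim work → Landscaping.

29 days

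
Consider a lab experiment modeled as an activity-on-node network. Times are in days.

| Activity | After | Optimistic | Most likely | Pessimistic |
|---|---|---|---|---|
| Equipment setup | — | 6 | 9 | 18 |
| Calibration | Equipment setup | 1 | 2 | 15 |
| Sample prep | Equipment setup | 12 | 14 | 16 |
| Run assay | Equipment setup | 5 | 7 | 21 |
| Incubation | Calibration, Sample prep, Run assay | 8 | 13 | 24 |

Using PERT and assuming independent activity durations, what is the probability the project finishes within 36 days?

te_Equipment setup = (6 + 4·9 + 18)/6 = 60/6 = 10; σ²_Equipment setup = ((18−6)/6)² = 4.000
te_Calibration = (1 + 4·2 + 15)/6 = 24/6 = 4; σ²_Calibration = ((15−1)/6)² = 5.444
te_Sample prep = (12 + 4·14 + 16)/6 = 84/6 = 14; σ²_Sample prep = ((16−12)/6)² = 0.444
te_Run assay = (5 + 4·7 + 21)/6 = 54/6 = 9; σ²_Run assay = ((21−5)/6)² = 7.111
te_Incubation = (8 + 4·13 + 24)/6 = 84/6 = 14; σ²_Incubation = ((24−8)/6)² = 7.111

Forward pass:
ES_Equipment setup = 0; EF_Equipment setup = 10
ES_Calibration = 10; EF_Calibration = 10+4 = 14
ES_Sample prep = 10; EF_Sample prep = 10+14 = 24
ES_Run assay = 10; EF_Run assay = 10+9 = 19
ES_Incubation = max(EF_Calibration=14, EF_Sample prep=24, EF_Run assay=19) = 24; EF_Incubation = 24+14 = 38
Expected project duration μ = 38 days. Critical path: Equipment setup → Sample prep → Incubation.

Variance along critical path = 4.000 + 0.444 + 7.111 = 11.556; σ = √11.556 = 3.399 days.
Z = (36 − 38) / 3.399 = -0.588
P(T ≤ 36) = Φ(-0.588) ≈ 0.278

0.278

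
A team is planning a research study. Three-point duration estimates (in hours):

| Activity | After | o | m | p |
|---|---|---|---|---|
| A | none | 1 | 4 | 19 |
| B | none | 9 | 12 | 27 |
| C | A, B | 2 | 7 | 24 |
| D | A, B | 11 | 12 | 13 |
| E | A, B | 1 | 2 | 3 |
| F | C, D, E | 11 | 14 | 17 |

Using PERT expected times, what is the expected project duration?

40 hours

te_A = (1 + 4·4 + 19)/6 = 36/6 = 6
te_B = (9 + 4·12 + 27)/6 = 84/6 = 14
te_C = (2 + 4·7 + 24)/6 = 54/6 = 9
te_D = (11 + 4·12 + 13)/6 = 72/6 = 12
te_E = (1 + 4·2 + 3)/6 = 12/6 = 2
te_F = (11 + 4·14 + 17)/6 = 84/6 = 14

Forward pass:
ES_A = 0; EF_A = 6
ES_B = 0; EF_B = 14
ES_C = max(EF_A=6, EF_B=14) = 14; EF_C = 14+9 = 23
ES_D = max(EF_A=6, EF_B=14) = 14; EF_D = 14+12 = 26
ES_E = max(EF_A=6, EF_B=14) = 14; EF_E = 14+2 = 16
ES_F = max(EF_C=23, EF_D=26, EF_E=16) = 26; EF_F = 26+14 = 40
Expected project duration μ = 40 hours. Critical path: B → D → F.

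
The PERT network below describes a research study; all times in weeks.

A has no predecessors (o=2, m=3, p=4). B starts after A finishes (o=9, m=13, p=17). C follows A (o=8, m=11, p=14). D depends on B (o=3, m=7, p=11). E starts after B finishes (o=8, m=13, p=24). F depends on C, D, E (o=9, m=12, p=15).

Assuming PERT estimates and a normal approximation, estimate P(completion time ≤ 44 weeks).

te_A = (2 + 4·3 + 4)/6 = 18/6 = 3; σ²_A = ((4−2)/6)² = 0.111
te_B = (9 + 4·13 + 17)/6 = 78/6 = 13; σ²_B = ((17−9)/6)² = 1.778
te_C = (8 + 4·11 + 14)/6 = 66/6 = 11; σ²_C = ((14−8)/6)² = 1.000
te_D = (3 + 4·7 + 11)/6 = 42/6 = 7; σ²_D = ((11−3)/6)² = 1.778
te_E = (8 + 4·13 + 24)/6 = 84/6 = 14; σ²_E = ((24−8)/6)² = 7.111
te_F = (9 + 4·12 + 15)/6 = 72/6 = 12; σ²_F = ((15−9)/6)² = 1.000

Forward pass:
ES_A = 0; EF_A = 3
ES_B = 3; EF_B = 3+13 = 16
ES_C = 3; EF_C = 3+11 = 14
ES_D = 16; EF_D = 16+7 = 23
ES_E = 16; EF_E = 16+14 = 30
ES_F = max(EF_C=14, EF_D=23, EF_E=30) = 30; EF_F = 30+12 = 42
Expected project duration μ = 42 weeks. Critical path: A → B → E → F.

Variance along critical path = 0.111 + 1.778 + 7.111 + 1.000 = 10.000; σ = √10.000 = 3.162 weeks.
Z = (44 − 42) / 3.162 = 0.632
P(T ≤ 44) = Φ(0.632) ≈ 0.736

0.736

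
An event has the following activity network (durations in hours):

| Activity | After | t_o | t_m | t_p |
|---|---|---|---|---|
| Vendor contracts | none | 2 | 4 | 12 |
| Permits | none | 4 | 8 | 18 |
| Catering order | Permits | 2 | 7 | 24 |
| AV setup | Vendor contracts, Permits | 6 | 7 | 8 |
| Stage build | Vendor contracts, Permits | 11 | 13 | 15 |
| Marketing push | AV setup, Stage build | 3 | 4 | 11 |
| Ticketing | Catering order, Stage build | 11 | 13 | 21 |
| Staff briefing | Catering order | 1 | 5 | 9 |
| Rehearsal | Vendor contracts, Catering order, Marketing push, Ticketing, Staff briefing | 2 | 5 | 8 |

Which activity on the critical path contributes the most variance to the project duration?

te_Vendor contracts = (2 + 4·4 + 12)/6 = 30/6 = 5; σ²_Vendor contracts = ((12−2)/6)² = 2.778
te_Permits = (4 + 4·8 + 18)/6 = 54/6 = 9; σ²_Permits = ((18−4)/6)² = 5.444
te_Catering order = (2 + 4·7 + 24)/6 = 54/6 = 9; σ²_Catering order = ((24−2)/6)² = 13.444
te_AV setup = (6 + 4·7 + 8)/6 = 42/6 = 7; σ²_AV setup = ((8−6)/6)² = 0.111
te_Stage build = (11 + 4·13 + 15)/6 = 78/6 = 13; σ²_Stage build = ((15−11)/6)² = 0.444
te_Marketing push = (3 + 4·4 + 11)/6 = 30/6 = 5; σ²_Marketing push = ((11−3)/6)² = 1.778
te_Ticketing = (11 + 4·13 + 21)/6 = 84/6 = 14; σ²_Ticketing = ((21−11)/6)² = 2.778
te_Staff briefing = (1 + 4·5 + 9)/6 = 30/6 = 5; σ²_Staff briefing = ((9−1)/6)² = 1.778
te_Rehearsal = (2 + 4·5 + 8)/6 = 30/6 = 5; σ²_Rehearsal = ((8−2)/6)² = 1.000

Forward pass:
ES_Vendor contracts = 0; EF_Vendor contracts = 5
ES_Permits = 0; EF_Permits = 9
ES_Catering order = 9; EF_Catering order = 9+9 = 18
ES_AV setup = max(EF_Vendor contracts=5, EF_Permits=9) = 9; EF_AV setup = 9+7 = 16
ES_Stage build = max(EF_Vendor contracts=5, EF_Permits=9) = 9; EF_Stage build = 9+13 = 22
ES_Marketing push = max(EF_AV setup=16, EF_Stage build=22) = 22; EF_Marketing push = 22+5 = 27
ES_Ticketing = max(EF_Catering order=18, EF_Stage build=22) = 22; EF_Ticketing = 22+14 = 36
ES_Staff briefing = 18; EF_Staff briefing = 18+5 = 23
ES_Rehearsal = max(EF_Vendor contracts=5, EF_Catering order=18, EF_Marketing push=27, EF_Ticketing=36, EF_Staff briefing=23) = 36; EF_Rehearsal = 36+5 = 41
Expected project duration μ = 41 hours. Critical path: Permits → Stage build → Ticketing → Rehearsal.

Variances on critical path: σ²_Permits=5.444, σ²_Stage build=0.444, σ²_Ticketing=2.778, σ²_Rehearsal=1.000.
Largest is σ²_Permits = 5.444.

Permits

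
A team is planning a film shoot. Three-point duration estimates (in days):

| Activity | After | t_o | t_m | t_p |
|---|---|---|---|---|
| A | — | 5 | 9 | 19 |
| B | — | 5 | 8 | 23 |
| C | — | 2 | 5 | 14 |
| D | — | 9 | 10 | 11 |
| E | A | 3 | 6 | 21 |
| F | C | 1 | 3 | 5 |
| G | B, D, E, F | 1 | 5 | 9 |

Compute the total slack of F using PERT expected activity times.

9 days

te_A = (5 + 4·9 + 19)/6 = 60/6 = 10
te_B = (5 + 4·8 + 23)/6 = 60/6 = 10
te_C = (2 + 4·5 + 14)/6 = 36/6 = 6
te_D = (9 + 4·10 + 11)/6 = 60/6 = 10
te_E = (3 + 4·6 + 21)/6 = 48/6 = 8
te_F = (1 + 4·3 + 5)/6 = 18/6 = 3
te_G = (1 + 4·5 + 9)/6 = 30/6 = 5

Forward pass:
ES_A = 0; EF_A = 10
ES_B = 0; EF_B = 10
ES_C = 0; EF_C = 6
ES_D = 0; EF_D = 10
ES_E = 10; EF_E = 10+8 = 18
ES_F = 6; EF_F = 6+3 = 9
ES_G = max(EF_B=10, EF_D=10, EF_E=18, EF_F=9) = 18; EF_G = 18+5 = 23
Expected project duration μ = 23 days. Critical path: A → E → G.

Backward pass:
LF_G = 23; LS_G = 23−5 = 18
LF_F = LS_G = 18; LS_F = 18−3 = 15
LF_E = LS_G = 18; LS_E = 18−8 = 10
LF_D = LS_G = 18; LS_D = 18−10 = 8
LF_C = LS_F = 15; LS_C = 15−6 = 9
LF_B = LS_G = 18; LS_B = 18−10 = 8
LF_A = LS_E = 10; LS_A = 10−10 = 0
Slack_F = LS_F − ES_F = 15 − 6 = 9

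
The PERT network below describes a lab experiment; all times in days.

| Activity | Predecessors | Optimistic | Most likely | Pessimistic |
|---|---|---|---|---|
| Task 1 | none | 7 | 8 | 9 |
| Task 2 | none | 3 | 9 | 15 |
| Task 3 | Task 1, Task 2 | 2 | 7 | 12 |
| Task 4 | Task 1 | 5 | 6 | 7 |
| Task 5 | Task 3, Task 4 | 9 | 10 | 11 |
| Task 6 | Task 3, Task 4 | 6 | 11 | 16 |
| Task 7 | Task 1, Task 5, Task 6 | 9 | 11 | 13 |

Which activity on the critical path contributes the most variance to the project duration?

te_Task 1 = (7 + 4·8 + 9)/6 = 48/6 = 8; σ²_Task 1 = ((9−7)/6)² = 0.111
te_Task 2 = (3 + 4·9 + 15)/6 = 54/6 = 9; σ²_Task 2 = ((15−3)/6)² = 4.000
te_Task 3 = (2 + 4·7 + 12)/6 = 42/6 = 7; σ²_Task 3 = ((12−2)/6)² = 2.778
te_Task 4 = (5 + 4·6 + 7)/6 = 36/6 = 6; σ²_Task 4 = ((7−5)/6)² = 0.111
te_Task 5 = (9 + 4·10 + 11)/6 = 60/6 = 10; σ²_Task 5 = ((11−9)/6)² = 0.111
te_Task 6 = (6 + 4·11 + 16)/6 = 66/6 = 11; σ²_Task 6 = ((16−6)/6)² = 2.778
te_Task 7 = (9 + 4·11 + 13)/6 = 66/6 = 11; σ²_Task 7 = ((13−9)/6)² = 0.444

Forward pass:
ES_Task 1 = 0; EF_Task 1 = 8
ES_Task 2 = 0; EF_Task 2 = 9
ES_Task 3 = max(EF_Task 1=8, EF_Task 2=9) = 9; EF_Task 3 = 9+7 = 16
ES_Task 4 = 8; EF_Task 4 = 8+6 = 14
ES_Task 5 = max(EF_Task 3=16, EF_Task 4=14) = 16; EF_Task 5 = 16+10 = 26
ES_Task 6 = max(EF_Task 3=16, EF_Task 4=14) = 16; EF_Task 6 = 16+11 = 27
ES_Task 7 = max(EF_Task 1=8, EF_Task 5=26, EF_Task 6=27) = 27; EF_Task 7 = 27+11 = 38
Expected project duration μ = 38 days. Critical path: Task 2 → Task 3 → Task 6 → Task 7.

Variances on critical path: σ²_Task 2=4.000, σ²_Task 3=2.778, σ²_Task 6=2.778, σ²_Task 7=0.444.
Largest is σ²_Task 2 = 4.000.

Task 2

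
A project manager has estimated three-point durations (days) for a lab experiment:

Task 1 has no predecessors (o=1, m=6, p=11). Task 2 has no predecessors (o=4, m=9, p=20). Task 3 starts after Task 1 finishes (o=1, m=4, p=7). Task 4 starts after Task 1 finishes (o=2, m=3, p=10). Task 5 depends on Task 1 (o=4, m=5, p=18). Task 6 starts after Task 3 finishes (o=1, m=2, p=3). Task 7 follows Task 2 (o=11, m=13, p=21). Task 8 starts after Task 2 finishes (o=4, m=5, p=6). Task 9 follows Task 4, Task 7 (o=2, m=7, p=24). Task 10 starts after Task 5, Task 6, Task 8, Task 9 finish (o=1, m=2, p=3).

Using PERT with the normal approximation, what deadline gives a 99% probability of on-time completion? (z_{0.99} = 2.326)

46.3 days

te_Task 1 = (1 + 4·6 + 11)/6 = 36/6 = 6; σ²_Task 1 = ((11−1)/6)² = 2.778
te_Task 2 = (4 + 4·9 + 20)/6 = 60/6 = 10; σ²_Task 2 = ((20−4)/6)² = 7.111
te_Task 3 = (1 + 4·4 + 7)/6 = 24/6 = 4; σ²_Task 3 = ((7−1)/6)² = 1.000
te_Task 4 = (2 + 4·3 + 10)/6 = 24/6 = 4; σ²_Task 4 = ((10−2)/6)² = 1.778
te_Task 5 = (4 + 4·5 + 18)/6 = 42/6 = 7; σ²_Task 5 = ((18−4)/6)² = 5.444
te_Task 6 = (1 + 4·2 + 3)/6 = 12/6 = 2; σ²_Task 6 = ((3−1)/6)² = 0.111
te_Task 7 = (11 + 4·13 + 21)/6 = 84/6 = 14; σ²_Task 7 = ((21−11)/6)² = 2.778
te_Task 8 = (4 + 4·5 + 6)/6 = 30/6 = 5; σ²_Task 8 = ((6−4)/6)² = 0.111
te_Task 9 = (2 + 4·7 + 24)/6 = 54/6 = 9; σ²_Task 9 = ((24−2)/6)² = 13.444
te_Task 10 = (1 + 4·2 + 3)/6 = 12/6 = 2; σ²_Task 10 = ((3−1)/6)² = 0.111

Forward pass:
ES_Task 1 = 0; EF_Task 1 = 6
ES_Task 2 = 0; EF_Task 2 = 10
ES_Task 3 = 6; EF_Task 3 = 6+4 = 10
ES_Task 4 = 6; EF_Task 4 = 6+4 = 10
ES_Task 5 = 6; EF_Task 5 = 6+7 = 13
ES_Task 6 = 10; EF_Task 6 = 10+2 = 12
ES_Task 7 = 10; EF_Task 7 = 10+14 = 24
ES_Task 8 = 10; EF_Task 8 = 10+5 = 15
ES_Task 9 = max(EF_Task 4=10, EF_Task 7=24) = 24; EF_Task 9 = 24+9 = 33
ES_Task 10 = max(EF_Task 5=13, EF_Task 6=12, EF_Task 8=15, EF_Task 9=33) = 33; EF_Task 10 = 33+2 = 35
Expected project duration μ = 35 days. Critical path: Task 2 → Task 7 → Task 9 → Task 10.

Variance along critical path = 7.111 + 2.778 + 13.444 + 0.111 = 23.444; σ = 4.842 days.
D = μ + z·σ = 35 + 2.326·4.842 = 46.3 days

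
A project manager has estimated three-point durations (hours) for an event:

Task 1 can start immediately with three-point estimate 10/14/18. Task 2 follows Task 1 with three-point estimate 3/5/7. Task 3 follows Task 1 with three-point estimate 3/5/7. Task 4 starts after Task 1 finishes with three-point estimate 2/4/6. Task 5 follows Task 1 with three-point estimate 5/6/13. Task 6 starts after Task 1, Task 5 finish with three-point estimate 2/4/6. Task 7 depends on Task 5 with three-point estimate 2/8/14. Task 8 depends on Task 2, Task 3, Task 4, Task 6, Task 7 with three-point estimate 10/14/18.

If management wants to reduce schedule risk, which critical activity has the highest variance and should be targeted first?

Task 7

te_Task 1 = (10 + 4·14 + 18)/6 = 84/6 = 14; σ²_Task 1 = ((18−10)/6)² = 1.778
te_Task 2 = (3 + 4·5 + 7)/6 = 30/6 = 5; σ²_Task 2 = ((7−3)/6)² = 0.444
te_Task 3 = (3 + 4·5 + 7)/6 = 30/6 = 5; σ²_Task 3 = ((7−3)/6)² = 0.444
te_Task 4 = (2 + 4·4 + 6)/6 = 24/6 = 4; σ²_Task 4 = ((6−2)/6)² = 0.444
te_Task 5 = (5 + 4·6 + 13)/6 = 42/6 = 7; σ²_Task 5 = ((13−5)/6)² = 1.778
te_Task 6 = (2 + 4·4 + 6)/6 = 24/6 = 4; σ²_Task 6 = ((6−2)/6)² = 0.444
te_Task 7 = (2 + 4·8 + 14)/6 = 48/6 = 8; σ²_Task 7 = ((14−2)/6)² = 4.000
te_Task 8 = (10 + 4·14 + 18)/6 = 84/6 = 14; σ²_Task 8 = ((18−10)/6)² = 1.778

Forward pass:
ES_Task 1 = 0; EF_Task 1 = 14
ES_Task 2 = 14; EF_Task 2 = 14+5 = 19
ES_Task 3 = 14; EF_Task 3 = 14+5 = 19
ES_Task 4 = 14; EF_Task 4 = 14+4 = 18
ES_Task 5 = 14; EF_Task 5 = 14+7 = 21
ES_Task 6 = max(EF_Task 1=14, EF_Task 5=21) = 21; EF_Task 6 = 21+4 = 25
ES_Task 7 = 21; EF_Task 7 = 21+8 = 29
ES_Task 8 = max(EF_Task 2=19, EF_Task 3=19, EF_Task 4=18, EF_Task 6=25, EF_Task 7=29) = 29; EF_Task 8 = 29+14 = 43
Expected project duration μ = 43 hours. Critical path: Task 1 → Task 5 → Task 7 → Task 8.

Variances on critical path: σ²_Task 1=1.778, σ²_Task 5=1.778, σ²_Task 7=4.000, σ²_Task 8=1.778.
Largest is σ²_Task 7 = 4.000.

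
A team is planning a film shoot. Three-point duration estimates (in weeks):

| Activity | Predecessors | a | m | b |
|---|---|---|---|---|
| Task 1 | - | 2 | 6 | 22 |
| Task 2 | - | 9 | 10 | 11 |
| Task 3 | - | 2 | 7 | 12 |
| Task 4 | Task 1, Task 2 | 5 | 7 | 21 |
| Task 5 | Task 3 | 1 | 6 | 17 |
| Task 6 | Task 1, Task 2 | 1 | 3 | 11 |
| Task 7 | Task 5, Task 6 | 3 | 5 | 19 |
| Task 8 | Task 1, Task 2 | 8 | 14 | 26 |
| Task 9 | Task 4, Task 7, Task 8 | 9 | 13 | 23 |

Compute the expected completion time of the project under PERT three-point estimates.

te_Task 1 = (2 + 4·6 + 22)/6 = 48/6 = 8
te_Task 2 = (9 + 4·10 + 11)/6 = 60/6 = 10
te_Task 3 = (2 + 4·7 + 12)/6 = 42/6 = 7
te_Task 4 = (5 + 4·7 + 21)/6 = 54/6 = 9
te_Task 5 = (1 + 4·6 + 17)/6 = 42/6 = 7
te_Task 6 = (1 + 4·3 + 11)/6 = 24/6 = 4
te_Task 7 = (3 + 4·5 + 19)/6 = 42/6 = 7
te_Task 8 = (8 + 4·14 + 26)/6 = 90/6 = 15
te_Task 9 = (9 + 4·13 + 23)/6 = 84/6 = 14

Forward pass:
ES_Task 1 = 0; EF_Task 1 = 8
ES_Task 2 = 0; EF_Task 2 = 10
ES_Task 3 = 0; EF_Task 3 = 7
ES_Task 4 = max(EF_Task 1=8, EF_Task 2=10) = 10; EF_Task 4 = 10+9 = 19
ES_Task 5 = 7; EF_Task 5 = 7+7 = 14
ES_Task 6 = max(EF_Task 1=8, EF_Task 2=10) = 10; EF_Task 6 = 10+4 = 14
ES_Task 7 = max(EF_Task 5=14, EF_Task 6=14) = 14; EF_Task 7 = 14+7 = 21
ES_Task 8 = max(EF_Task 1=8, EF_Task 2=10) = 10; EF_Task 8 = 10+15 = 25
ES_Task 9 = max(EF_Task 4=19, EF_Task 7=21, EF_Task 8=25) = 25; EF_Task 9 = 25+14 = 39
Expected project duration μ = 39 weeks. Critical path: Task 2 → Task 8 → Task 9.

39 weeks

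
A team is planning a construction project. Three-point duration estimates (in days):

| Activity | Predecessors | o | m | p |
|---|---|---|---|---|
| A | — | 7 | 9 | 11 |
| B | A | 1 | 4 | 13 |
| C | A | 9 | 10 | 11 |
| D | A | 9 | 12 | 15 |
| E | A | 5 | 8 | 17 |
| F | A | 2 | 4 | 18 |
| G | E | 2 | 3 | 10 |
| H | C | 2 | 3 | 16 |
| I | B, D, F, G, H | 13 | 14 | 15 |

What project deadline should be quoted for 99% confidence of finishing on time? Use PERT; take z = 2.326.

43.8 days

te_A = (7 + 4·9 + 11)/6 = 54/6 = 9; σ²_A = ((11−7)/6)² = 0.444
te_B = (1 + 4·4 + 13)/6 = 30/6 = 5; σ²_B = ((13−1)/6)² = 4.000
te_C = (9 + 4·10 + 11)/6 = 60/6 = 10; σ²_C = ((11−9)/6)² = 0.111
te_D = (9 + 4·12 + 15)/6 = 72/6 = 12; σ²_D = ((15−9)/6)² = 1.000
te_E = (5 + 4·8 + 17)/6 = 54/6 = 9; σ²_E = ((17−5)/6)² = 4.000
te_F = (2 + 4·4 + 18)/6 = 36/6 = 6; σ²_F = ((18−2)/6)² = 7.111
te_G = (2 + 4·3 + 10)/6 = 24/6 = 4; σ²_G = ((10−2)/6)² = 1.778
te_H = (2 + 4·3 + 16)/6 = 30/6 = 5; σ²_H = ((16−2)/6)² = 5.444
te_I = (13 + 4·14 + 15)/6 = 84/6 = 14; σ²_I = ((15−13)/6)² = 0.111

Forward pass:
ES_A = 0; EF_A = 9
ES_B = 9; EF_B = 9+5 = 14
ES_C = 9; EF_C = 9+10 = 19
ES_D = 9; EF_D = 9+12 = 21
ES_E = 9; EF_E = 9+9 = 18
ES_F = 9; EF_F = 9+6 = 15
ES_G = 18; EF_G = 18+4 = 22
ES_H = 19; EF_H = 19+5 = 24
ES_I = max(EF_B=14, EF_D=21, EF_F=15, EF_G=22, EF_H=24) = 24; EF_I = 24+14 = 38
Expected project duration μ = 38 days. Critical path: A → C → H → I.

Variance along critical path = 0.444 + 0.111 + 5.444 + 0.111 = 6.111; σ = 2.472 days.
D = μ + z·σ = 38 + 2.326·2.472 = 43.8 days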